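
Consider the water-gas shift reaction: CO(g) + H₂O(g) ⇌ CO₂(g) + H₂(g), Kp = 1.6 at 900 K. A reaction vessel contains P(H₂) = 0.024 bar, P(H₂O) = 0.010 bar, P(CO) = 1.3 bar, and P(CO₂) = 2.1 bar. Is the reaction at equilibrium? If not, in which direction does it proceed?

Qp = P(CO₂)·P(H₂) / (P(CO)·P(H₂O)) = (2.1)·(0.024) / ((1.3)·(0.010)) = 3.9
Qp = 3.9 > Kp = 1.6, so the reverse reaction proceeds.

toward reactants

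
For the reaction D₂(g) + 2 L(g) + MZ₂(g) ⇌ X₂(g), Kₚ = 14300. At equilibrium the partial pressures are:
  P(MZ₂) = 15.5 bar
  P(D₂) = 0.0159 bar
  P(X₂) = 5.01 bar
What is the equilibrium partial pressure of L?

At equilibrium, Kₚ = P(X₂) / (P(D₂)·P(L)²·P(MZ₂)) = 14300.
(5.01) / ((0.0159)·(P(L))²·(15.5)) = 14300
P(L)² = 0.00142 ⇒ P(L) = 0.0377 bar

P(L) = 0.0377 bar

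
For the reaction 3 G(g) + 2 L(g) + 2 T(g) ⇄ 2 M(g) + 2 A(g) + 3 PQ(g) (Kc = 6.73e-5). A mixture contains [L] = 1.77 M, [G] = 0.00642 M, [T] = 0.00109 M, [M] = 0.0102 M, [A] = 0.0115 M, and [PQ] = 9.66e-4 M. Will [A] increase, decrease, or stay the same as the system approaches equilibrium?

increase

Qc = [M]²·[A]²·[PQ]³ / ([G]³·[L]²·[T]²) = (0.0102)²·(0.0115)²·(9.66e-4)³ / ((0.00642)³·(1.77)²·(0.00109)²) = 1.26e-5
Qc = 1.26e-5 < Kc = 6.73e-5: net forward reaction.
A is a product, so it increases.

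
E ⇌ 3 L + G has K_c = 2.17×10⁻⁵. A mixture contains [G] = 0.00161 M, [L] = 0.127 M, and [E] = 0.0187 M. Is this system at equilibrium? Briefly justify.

Q_c = [L]³·[G] / [E] = (0.127)³·(0.00161) / (0.0187) = 1.76×10⁻⁴
Q_c = 1.76×10⁻⁴ > K_c = 2.17×10⁻⁵: net reverse reaction.

no; Q > K, reaction proceeds in reverse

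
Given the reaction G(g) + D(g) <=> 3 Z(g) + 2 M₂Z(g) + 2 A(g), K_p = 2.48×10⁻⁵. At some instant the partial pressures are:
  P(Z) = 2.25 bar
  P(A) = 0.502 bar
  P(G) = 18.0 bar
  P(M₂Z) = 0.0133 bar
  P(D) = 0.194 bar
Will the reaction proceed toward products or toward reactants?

Q_p = P(Z)³·P(M₂Z)²·P(A)² / (P(G)·P(D)) = (2.25)³·(0.0133)²·(0.502)² / ((18.0)·(0.194)) = 1.45×10⁻⁴
Q_p = 1.45×10⁻⁴ > K_p = 2.48×10⁻⁵, so the reverse reaction proceeds.

in the reverse direction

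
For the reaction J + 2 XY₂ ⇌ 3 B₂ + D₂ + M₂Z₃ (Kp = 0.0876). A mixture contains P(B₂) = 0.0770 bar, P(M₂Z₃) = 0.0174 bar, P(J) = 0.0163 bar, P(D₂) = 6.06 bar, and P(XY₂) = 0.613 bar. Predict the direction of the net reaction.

toward products

Qp = P(B₂)³·P(D₂)·P(M₂Z₃) / (P(J)·P(XY₂)²) = (0.0770)³·(6.06)·(0.0174) / ((0.0163)·(0.613)²) = 0.00786
Qp = 0.00786 < Kp = 0.0876, so the forward reaction proceeds.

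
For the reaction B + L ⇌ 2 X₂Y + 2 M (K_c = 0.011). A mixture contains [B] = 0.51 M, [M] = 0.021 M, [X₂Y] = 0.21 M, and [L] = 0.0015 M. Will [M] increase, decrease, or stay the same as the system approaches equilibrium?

Q_c = [X₂Y]²·[M]² / ([B]·[L]) = (0.21)²·(0.021)² / ((0.51)·(0.0015)) = 0.025
Q_c = 0.025 > K_c = 0.011: net reverse reaction.
M is a product, so it decreases.

decrease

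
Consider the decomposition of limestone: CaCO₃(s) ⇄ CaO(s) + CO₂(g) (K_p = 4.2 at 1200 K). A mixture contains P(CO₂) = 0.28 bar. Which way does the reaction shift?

(CaCO₃, CaO are pure solids — omitted from Q_p.)
Q_p = P(CO₂) = 0.28
Q_p = 0.28 < K_p = 4.2, so the forward reaction proceeds.

in the forward direction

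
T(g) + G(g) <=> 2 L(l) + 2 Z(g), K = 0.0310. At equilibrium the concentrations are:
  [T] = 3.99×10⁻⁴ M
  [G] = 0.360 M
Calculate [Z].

(L is a pure liquid — omitted from K.)
At equilibrium, K = [Z]² / ([T]·[G]) = 0.0310.
([Z])² / ((3.99×10⁻⁴)·(0.360)) = 0.0310
[Z]² = 4.45×10⁻⁶ ⇒ [Z] = 0.00211 M

[Z] = 0.00211 M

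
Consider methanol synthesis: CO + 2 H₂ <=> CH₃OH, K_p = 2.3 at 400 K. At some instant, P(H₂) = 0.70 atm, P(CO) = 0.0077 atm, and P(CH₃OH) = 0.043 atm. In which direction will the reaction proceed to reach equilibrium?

in the reverse direction

Q_p = P(CH₃OH) / (P(CO)·P(H₂)²) = (0.043) / ((0.0077)·(0.70)²) = 11
Q_p = 11 > K_p = 2.3, so the reverse reaction proceeds.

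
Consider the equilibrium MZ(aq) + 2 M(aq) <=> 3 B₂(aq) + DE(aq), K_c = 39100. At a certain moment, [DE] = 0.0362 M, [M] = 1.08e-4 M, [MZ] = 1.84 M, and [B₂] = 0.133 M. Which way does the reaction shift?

Q_c = [B₂]³·[DE] / ([MZ]·[M]²) = (0.133)³·(0.0362) / ((1.84)·(1.08e-4)²) = 3970
Q_c = 3970 < K_c = 39100, so the forward reaction proceeds.

in the forward direction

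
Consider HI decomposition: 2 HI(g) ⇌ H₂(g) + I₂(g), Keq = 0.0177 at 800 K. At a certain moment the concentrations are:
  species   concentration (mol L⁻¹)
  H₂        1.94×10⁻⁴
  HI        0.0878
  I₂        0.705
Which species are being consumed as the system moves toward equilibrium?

none (at equilibrium)

Q = [H₂]·[I₂] / [HI]² = (1.94×10⁻⁴)·(0.705) / (0.0878)² = 0.0177
Q = 0.0177 = Keq; the system is at equilibrium.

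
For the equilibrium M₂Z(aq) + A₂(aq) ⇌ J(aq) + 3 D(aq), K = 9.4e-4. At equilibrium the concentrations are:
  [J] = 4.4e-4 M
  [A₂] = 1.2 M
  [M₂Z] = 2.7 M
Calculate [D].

At equilibrium, K = [J]·[D]³ / ([M₂Z]·[A₂]) = 9.4e-4.
(4.4e-4)·([D])³ / ((2.7)·(1.2)) = 9.4e-4
[D]³ = 6.92 ⇒ [D] = 1.9 M

[D] = 1.9 M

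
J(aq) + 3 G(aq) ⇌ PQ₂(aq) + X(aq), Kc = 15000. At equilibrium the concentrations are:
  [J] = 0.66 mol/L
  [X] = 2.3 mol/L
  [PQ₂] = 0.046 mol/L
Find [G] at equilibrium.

At equilibrium, Kc = [PQ₂]·[X] / ([J]·[G]³) = 15000.
(0.046)·(2.3) / ((0.66)·([G])³) = 15000
[G]³ = 1.07×10⁻⁵ ⇒ [G] = 0.022 mol/L

[G] = 0.022 mol/L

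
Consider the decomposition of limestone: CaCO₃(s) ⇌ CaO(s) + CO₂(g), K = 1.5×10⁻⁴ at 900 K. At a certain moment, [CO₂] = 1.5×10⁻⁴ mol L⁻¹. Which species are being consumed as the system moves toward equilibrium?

(CaCO₃, CaO are pure solids — omitted from Q.)
Q = [CO₂] = 1.5×10⁻⁴
Q = 1.5×10⁻⁴ = K; the system is at equilibrium.

none (at equilibrium)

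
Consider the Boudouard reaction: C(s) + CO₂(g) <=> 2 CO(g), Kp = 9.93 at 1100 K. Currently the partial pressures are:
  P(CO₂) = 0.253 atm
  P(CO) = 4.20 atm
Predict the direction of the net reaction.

in the reverse direction

(C is a pure solid — omitted from Qp.)
Qp = P(CO)² / P(CO₂) = (4.20)² / (0.253) = 69.7
Qp = 69.7 > Kp = 9.93, so the reverse reaction proceeds.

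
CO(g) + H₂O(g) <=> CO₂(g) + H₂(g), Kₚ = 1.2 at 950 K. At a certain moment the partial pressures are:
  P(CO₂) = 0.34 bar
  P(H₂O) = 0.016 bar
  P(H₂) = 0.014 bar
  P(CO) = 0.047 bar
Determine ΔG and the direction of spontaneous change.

Qₚ = P(CO₂)·P(H₂) / (P(CO)·P(H₂O)) = (0.34)·(0.014) / ((0.047)·(0.016)) = 6.33
ΔG = RT ln(Qₚ/Kₚ) = (8.314 J mol⁻¹ K⁻¹)(950 K) × ln(6.33/1.2)
   = (7.898 kJ/mol)(1.663) = 13.1 kJ/mol
ΔG > 0, so the forward reaction is non-spontaneous (proceeds in reverse).

ΔG = 13.1 kJ/mol; the forward reaction is non-spontaneous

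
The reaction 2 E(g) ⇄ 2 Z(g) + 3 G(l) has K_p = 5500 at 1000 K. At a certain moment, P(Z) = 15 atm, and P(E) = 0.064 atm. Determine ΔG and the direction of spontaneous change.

ΔG = 19.1 kJ/mol; the forward reaction is non-spontaneous

(G is a pure liquid — omitted from Q_p.)
Q_p = P(Z)² / P(E)² = (15)² / (0.064)² = 54900
ΔG = RT ln(Q_p/K_p) = (8.314 J mol⁻¹ K⁻¹)(1000 K) × ln(54900/5500)
   = (8.314 kJ/mol)(2.301) = 19.1 kJ/mol
ΔG > 0, so the forward reaction is non-spontaneous (proceeds in reverse).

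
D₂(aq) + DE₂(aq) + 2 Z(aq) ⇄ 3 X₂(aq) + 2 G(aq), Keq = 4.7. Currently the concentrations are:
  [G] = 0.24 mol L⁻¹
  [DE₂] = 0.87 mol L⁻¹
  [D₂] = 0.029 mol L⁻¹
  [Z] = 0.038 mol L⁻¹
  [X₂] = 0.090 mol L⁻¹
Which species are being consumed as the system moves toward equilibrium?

D₂, DE₂, Z (reactants)

Q = [X₂]³·[G]² / ([D₂]·[DE₂]·[Z]²) = (0.090)³·(0.24)² / ((0.029)·(0.87)·(0.038)²) = 1.2
Q = 1.2 < Keq = 4.7: net forward reaction.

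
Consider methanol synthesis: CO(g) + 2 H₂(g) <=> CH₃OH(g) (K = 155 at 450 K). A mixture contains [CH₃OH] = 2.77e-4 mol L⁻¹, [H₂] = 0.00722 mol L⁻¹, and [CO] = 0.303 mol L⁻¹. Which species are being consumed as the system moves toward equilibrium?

CO, H₂ (reactants)

Q = [CH₃OH] / ([CO]·[H₂]²) = (2.77e-4) / ((0.303)·(0.00722)²) = 17.5
Q = 17.5 < K = 155: net forward reaction.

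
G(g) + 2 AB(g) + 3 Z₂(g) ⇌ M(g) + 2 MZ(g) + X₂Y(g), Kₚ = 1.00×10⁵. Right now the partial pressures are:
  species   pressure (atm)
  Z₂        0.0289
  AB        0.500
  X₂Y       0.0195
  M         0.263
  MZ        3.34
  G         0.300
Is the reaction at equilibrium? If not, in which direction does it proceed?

Qₚ = P(M)·P(MZ)²·P(X₂Y) / (P(G)·P(AB)²·P(Z₂)³) = (0.263)·(3.34)²·(0.0195) / ((0.300)·(0.500)²·(0.0289)³) = 31600
Qₚ = 31600 < Kₚ = 1.00×10⁵, so the forward reaction proceeds.

to the right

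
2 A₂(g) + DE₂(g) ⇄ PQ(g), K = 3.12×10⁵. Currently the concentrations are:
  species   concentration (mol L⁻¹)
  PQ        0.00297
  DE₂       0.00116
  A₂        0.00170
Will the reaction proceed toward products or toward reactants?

toward reactants

Q = [PQ] / ([A₂]²·[DE₂]) = (0.00297) / ((0.00170)²·(0.00116)) = 8.86×10⁵
Q = 8.86×10⁵ > K = 3.12×10⁵, so the reverse reaction proceeds.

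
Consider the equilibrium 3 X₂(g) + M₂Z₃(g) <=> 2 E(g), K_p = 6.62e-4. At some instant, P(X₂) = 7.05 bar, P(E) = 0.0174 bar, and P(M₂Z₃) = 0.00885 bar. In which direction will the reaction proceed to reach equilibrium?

forward (toward products)

Q_p = P(E)² / (P(X₂)³·P(M₂Z₃)) = (0.0174)² / ((7.05)³·(0.00885)) = 9.76e-5
Q_p = 9.76e-5 < K_p = 6.62e-4, so the forward reaction proceeds.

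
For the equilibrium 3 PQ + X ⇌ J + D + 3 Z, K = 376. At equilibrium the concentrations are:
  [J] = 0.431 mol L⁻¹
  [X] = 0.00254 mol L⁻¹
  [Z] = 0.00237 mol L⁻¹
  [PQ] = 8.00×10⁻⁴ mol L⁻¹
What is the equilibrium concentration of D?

At equilibrium, K = [J]·[D]·[Z]³ / ([PQ]³·[X]) = 376.
(0.431)·([D])·(0.00237)³ / ((8.00×10⁻⁴)³·(0.00254)) = 376
[D] = 0.0852 mol L⁻¹

[D] = 0.0852 mol L⁻¹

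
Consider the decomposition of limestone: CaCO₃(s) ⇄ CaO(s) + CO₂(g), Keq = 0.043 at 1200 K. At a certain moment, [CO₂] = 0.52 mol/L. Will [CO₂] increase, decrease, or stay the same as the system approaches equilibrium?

decrease

(CaCO₃, CaO are pure solids — omitted from Q.)
Q = [CO₂] = 0.52
Q = 0.52 > Keq = 0.043: net reverse reaction.
CO₂ is a product, so it decreases.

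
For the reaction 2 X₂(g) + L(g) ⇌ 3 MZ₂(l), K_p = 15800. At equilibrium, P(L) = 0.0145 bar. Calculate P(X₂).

(MZ₂ is a pure liquid — omitted from K_p.)
At equilibrium, K_p = 1 / (P(X₂)²·P(L)) = 15800.
1 / ((P(X₂))²·(0.0145)) = 15800
P(X₂)² = 0.00436 ⇒ P(X₂) = 0.0661 bar

P(X₂) = 0.0661 bar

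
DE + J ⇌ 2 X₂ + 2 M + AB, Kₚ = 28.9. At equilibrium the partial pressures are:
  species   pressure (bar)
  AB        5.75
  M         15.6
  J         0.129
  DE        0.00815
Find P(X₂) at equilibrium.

At equilibrium, Kₚ = P(X₂)²·P(M)²·P(AB) / (P(DE)·P(J)) = 28.9.
(P(X₂))²·(15.6)²·(5.75) / ((0.00815)·(0.129)) = 28.9
P(X₂)² = 2.17e-5 ⇒ P(X₂) = 0.00466 bar

P(X₂) = 0.00466 bar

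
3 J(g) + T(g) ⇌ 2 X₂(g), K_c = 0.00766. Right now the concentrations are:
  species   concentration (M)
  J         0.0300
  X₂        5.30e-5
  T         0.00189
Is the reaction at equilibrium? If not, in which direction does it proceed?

to the left

Q_c = [X₂]² / ([J]³·[T]) = (5.30e-5)² / ((0.0300)³·(0.00189)) = 0.0550
Q_c = 0.0550 > K_c = 0.00766, so the reverse reaction proceeds.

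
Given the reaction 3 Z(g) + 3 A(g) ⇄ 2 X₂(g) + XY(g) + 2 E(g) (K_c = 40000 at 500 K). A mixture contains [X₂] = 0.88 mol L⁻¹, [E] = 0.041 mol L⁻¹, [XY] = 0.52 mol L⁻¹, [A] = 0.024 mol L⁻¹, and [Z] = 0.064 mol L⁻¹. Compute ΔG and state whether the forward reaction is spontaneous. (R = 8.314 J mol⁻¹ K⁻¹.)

ΔG = 6.41 kJ/mol; the forward reaction is non-spontaneous

Q_c = [X₂]²·[XY]·[E]² / ([Z]³·[A]³) = (0.88)²·(0.52)·(0.041)² / ((0.064)³·(0.024)³) = 1.87×10⁵
ΔG = RT ln(Q_c/K_c) = (8.314 J mol⁻¹ K⁻¹)(500 K) × ln(1.87×10⁵/40000)
   = (4.157 kJ/mol)(1.542) = 6.41 kJ/mol
ΔG > 0, so the forward reaction is non-spontaneous (proceeds in reverse).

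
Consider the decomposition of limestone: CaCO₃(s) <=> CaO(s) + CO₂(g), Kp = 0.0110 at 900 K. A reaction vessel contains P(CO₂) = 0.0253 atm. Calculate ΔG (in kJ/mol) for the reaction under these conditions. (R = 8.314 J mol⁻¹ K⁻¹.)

ΔG = 6.23 kJ/mol

(CaCO₃, CaO are pure solids — omitted from Qp.)
Qp = P(CO₂) = 0.0253
ΔG = RT ln(Qp/Kp) = (8.314 J mol⁻¹ K⁻¹)(900 K) × ln(0.0253/0.0110)
   = (7.483 kJ/mol)(0.8329) = 6.23 kJ/mol
ΔG > 0, so the forward reaction is non-spontaneous (proceeds in reverse).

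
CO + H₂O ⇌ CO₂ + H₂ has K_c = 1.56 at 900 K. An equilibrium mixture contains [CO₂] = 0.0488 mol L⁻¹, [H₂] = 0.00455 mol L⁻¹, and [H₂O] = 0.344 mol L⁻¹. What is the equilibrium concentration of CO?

At equilibrium, K_c = [CO₂]·[H₂] / ([CO]·[H₂O]) = 1.56.
(0.0488)·(0.00455) / (([CO])·(0.344)) = 1.56
[CO] = 4.14×10⁻⁴ mol L⁻¹

[CO] = 4.14×10⁻⁴ mol L⁻¹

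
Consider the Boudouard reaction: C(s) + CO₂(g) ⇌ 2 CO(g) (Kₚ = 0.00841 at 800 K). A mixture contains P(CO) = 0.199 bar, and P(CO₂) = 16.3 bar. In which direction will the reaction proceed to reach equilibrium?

toward products

(C is a pure solid — omitted from Qₚ.)
Qₚ = P(CO)² / P(CO₂) = (0.199)² / (16.3) = 0.00243
Qₚ = 0.00243 < Kₚ = 0.00841, so the forward reaction proceeds.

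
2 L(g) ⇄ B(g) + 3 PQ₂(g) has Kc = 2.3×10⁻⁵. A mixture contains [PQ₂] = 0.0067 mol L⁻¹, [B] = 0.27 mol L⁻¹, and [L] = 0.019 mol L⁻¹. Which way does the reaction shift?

Qc = [B]·[PQ₂]³ / [L]² = (0.27)·(0.0067)³ / (0.019)² = 2.2×10⁻⁴
Qc = 2.2×10⁻⁴ > Kc = 2.3×10⁻⁵, so the reverse reaction proceeds.

in the reverse direction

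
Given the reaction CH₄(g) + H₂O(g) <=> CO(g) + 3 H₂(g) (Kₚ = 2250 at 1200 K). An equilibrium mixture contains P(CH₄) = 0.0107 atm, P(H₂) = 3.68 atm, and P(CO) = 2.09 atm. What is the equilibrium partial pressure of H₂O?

At equilibrium, Kₚ = P(CO)·P(H₂)³ / (P(CH₄)·P(H₂O)) = 2250.
(2.09)·(3.68)³ / ((0.0107)·(P(H₂O))) = 2250
P(H₂O) = 4.33 atm

P(H₂O) = 4.33 atm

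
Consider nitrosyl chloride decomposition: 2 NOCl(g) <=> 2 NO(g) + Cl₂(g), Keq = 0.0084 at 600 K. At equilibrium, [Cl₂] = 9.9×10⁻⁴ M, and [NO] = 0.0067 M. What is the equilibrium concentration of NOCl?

[NOCl] = 0.0023 M

At equilibrium, Keq = [NO]²·[Cl₂] / [NOCl]² = 0.0084.
(0.0067)²·(9.9×10⁻⁴) / ([NOCl])² = 0.0084
[NOCl]² = 5.29×10⁻⁶ ⇒ [NOCl] = 0.0023 M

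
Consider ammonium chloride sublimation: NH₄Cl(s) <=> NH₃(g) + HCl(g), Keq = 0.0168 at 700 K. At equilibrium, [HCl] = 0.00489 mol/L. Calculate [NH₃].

(NH₄Cl is a pure solid — omitted from Keq.)
At equilibrium, Keq = [NH₃]·[HCl] = 0.0168.
([NH₃])·(0.00489) = 0.0168
[NH₃] = 3.44 mol/L

[NH₃] = 3.44 mol/L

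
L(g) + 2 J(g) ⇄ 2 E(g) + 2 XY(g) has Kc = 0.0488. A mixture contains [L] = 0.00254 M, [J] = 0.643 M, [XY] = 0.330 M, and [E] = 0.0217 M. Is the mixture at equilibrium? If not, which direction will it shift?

Qc = [E]²·[XY]² / ([L]·[J]²) = (0.0217)²·(0.330)² / ((0.00254)·(0.643)²) = 0.0488
Qc = 0.0488 = Kc; the system is at equilibrium.

yes, at equilibrium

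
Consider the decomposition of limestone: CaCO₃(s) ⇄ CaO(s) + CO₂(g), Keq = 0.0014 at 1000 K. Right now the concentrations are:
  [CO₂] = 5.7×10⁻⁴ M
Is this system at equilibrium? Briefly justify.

(CaCO₃, CaO are pure solids — omitted from Q.)
Q = [CO₂] = 5.7×10⁻⁴
Q = 5.7×10⁻⁴ < Keq = 0.0014: net forward reaction.

no; Q < K, reaction proceeds forward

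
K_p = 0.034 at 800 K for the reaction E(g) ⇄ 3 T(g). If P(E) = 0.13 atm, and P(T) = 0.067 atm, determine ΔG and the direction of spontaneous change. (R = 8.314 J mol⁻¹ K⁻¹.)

ΔG = -17.9 kJ/mol; the forward reaction is spontaneous

Q_p = P(T)³ / P(E) = (0.067)³ / (0.13) = 0.00231
ΔG = RT ln(Q_p/K_p) = (8.314 J mol⁻¹ K⁻¹)(800 K) × ln(0.00231/0.034)
   = (6.651 kJ/mol)(-2.689) = -17.9 kJ/mol
ΔG < 0, so the forward reaction is spontaneous (proceeds forward).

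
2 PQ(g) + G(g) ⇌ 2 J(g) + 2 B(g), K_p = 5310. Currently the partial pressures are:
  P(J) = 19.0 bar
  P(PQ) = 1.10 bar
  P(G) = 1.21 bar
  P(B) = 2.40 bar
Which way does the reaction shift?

Q_p = P(J)²·P(B)² / (P(PQ)²·P(G)) = (19.0)²·(2.40)² / ((1.10)²·(1.21)) = 1420
Q_p = 1420 < K_p = 5310, so the forward reaction proceeds.

to the right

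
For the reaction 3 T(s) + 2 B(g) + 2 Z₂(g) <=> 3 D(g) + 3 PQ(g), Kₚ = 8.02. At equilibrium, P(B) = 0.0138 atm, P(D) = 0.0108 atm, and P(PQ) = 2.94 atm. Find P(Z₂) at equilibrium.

P(Z₂) = 0.145 atm

(T is a pure solid — omitted from Kₚ.)
At equilibrium, Kₚ = P(D)³·P(PQ)³ / (P(B)²·P(Z₂)²) = 8.02.
(0.0108)³·(2.94)³ / ((0.0138)²·(P(Z₂))²) = 8.02
P(Z₂)² = 0.0210 ⇒ P(Z₂) = 0.145 atm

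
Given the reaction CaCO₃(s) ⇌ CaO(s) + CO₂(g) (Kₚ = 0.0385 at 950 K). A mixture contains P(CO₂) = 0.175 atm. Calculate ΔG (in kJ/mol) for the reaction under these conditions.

(CaCO₃, CaO are pure solids — omitted from Qₚ.)
Qₚ = P(CO₂) = 0.175
ΔG = RT ln(Qₚ/Kₚ) = (8.314 J mol⁻¹ K⁻¹)(950 K) × ln(0.175/0.0385)
   = (7.898 kJ/mol)(1.514) = 12.0 kJ/mol
ΔG > 0, so the forward reaction is non-spontaneous (proceeds in reverse).

ΔG = 12.0 kJ/mol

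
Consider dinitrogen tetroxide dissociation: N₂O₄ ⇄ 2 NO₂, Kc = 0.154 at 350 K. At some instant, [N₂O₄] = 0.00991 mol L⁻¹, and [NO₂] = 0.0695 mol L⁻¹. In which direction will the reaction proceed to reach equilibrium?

reverse (toward reactants)

Qc = [NO₂]² / [N₂O₄] = (0.0695)² / (0.00991) = 0.487
Qc = 0.487 > Kc = 0.154, so the reverse reaction proceeds.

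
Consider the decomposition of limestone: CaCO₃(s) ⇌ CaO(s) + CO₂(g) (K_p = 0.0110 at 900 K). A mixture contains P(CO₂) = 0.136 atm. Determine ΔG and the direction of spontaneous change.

(CaCO₃, CaO are pure solids — omitted from Q_p.)
Q_p = P(CO₂) = 0.136
ΔG = RT ln(Q_p/K_p) = (8.314 J mol⁻¹ K⁻¹)(900 K) × ln(0.136/0.0110)
   = (7.483 kJ/mol)(2.515) = 18.8 kJ/mol
ΔG > 0, so the forward reaction is non-spontaneous (proceeds in reverse).

ΔG = 18.8 kJ/mol; the forward reaction is non-spontaneous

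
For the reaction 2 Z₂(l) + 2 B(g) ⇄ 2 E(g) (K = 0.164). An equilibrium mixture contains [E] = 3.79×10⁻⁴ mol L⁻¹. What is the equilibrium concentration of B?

[B] = 9.36×10⁻⁴ mol L⁻¹

(Z₂ is a pure liquid — omitted from K.)
At equilibrium, K = [E]² / [B]² = 0.164.
(3.79×10⁻⁴)² / ([B])² = 0.164
[B]² = 8.76×10⁻⁷ ⇒ [B] = 9.36×10⁻⁴ mol L⁻¹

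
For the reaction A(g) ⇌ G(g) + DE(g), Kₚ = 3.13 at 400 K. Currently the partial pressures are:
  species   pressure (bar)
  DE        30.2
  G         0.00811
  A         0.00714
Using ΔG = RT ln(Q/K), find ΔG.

Qₚ = P(G)·P(DE) / P(A) = (0.00811)·(30.2) / (0.00714) = 34.3
ΔG = RT ln(Qₚ/Kₚ) = (8.314 J mol⁻¹ K⁻¹)(400 K) × ln(34.3/3.13)
   = (3.326 kJ/mol)(2.394) = 7.96 kJ/mol
ΔG > 0, so the forward reaction is non-spontaneous (proceeds in reverse).

ΔG = 7.96 kJ/mol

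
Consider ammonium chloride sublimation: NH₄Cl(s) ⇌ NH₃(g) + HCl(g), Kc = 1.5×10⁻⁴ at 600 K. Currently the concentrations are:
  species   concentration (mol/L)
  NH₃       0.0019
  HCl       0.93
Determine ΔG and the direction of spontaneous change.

(NH₄Cl is a pure solid — omitted from Qc.)
Qc = [NH₃]·[HCl] = (0.0019)·(0.93) = 0.00177
ΔG = RT ln(Qc/Kc) = (8.314 J mol⁻¹ K⁻¹)(600 K) × ln(0.00177/1.5×10⁻⁴)
   = (4.988 kJ/mol)(2.468) = 12.3 kJ/mol
ΔG > 0, so the forward reaction is non-spontaneous (proceeds in reverse).

ΔG = 12.3 kJ/mol; the forward reaction is non-spontaneous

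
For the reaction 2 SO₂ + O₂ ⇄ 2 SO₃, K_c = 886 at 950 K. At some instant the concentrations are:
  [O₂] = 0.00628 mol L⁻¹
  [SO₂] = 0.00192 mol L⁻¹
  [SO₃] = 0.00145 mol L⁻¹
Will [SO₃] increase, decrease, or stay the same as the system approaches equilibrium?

Q_c = [SO₃]² / ([SO₂]²·[O₂]) = (0.00145)² / ((0.00192)²·(0.00628)) = 90.8
Q_c = 90.8 < K_c = 886: net forward reaction.
SO₃ is a product, so it increases.

increase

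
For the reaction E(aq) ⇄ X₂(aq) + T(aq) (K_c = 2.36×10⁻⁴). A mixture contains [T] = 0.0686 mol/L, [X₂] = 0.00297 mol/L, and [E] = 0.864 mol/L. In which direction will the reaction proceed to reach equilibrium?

Q_c = [X₂]·[T] / [E] = (0.00297)·(0.0686) / (0.864) = 2.36×10⁻⁴
Q_c = 2.36×10⁻⁴ = K_c, so the system is already at equilibrium.

at equilibrium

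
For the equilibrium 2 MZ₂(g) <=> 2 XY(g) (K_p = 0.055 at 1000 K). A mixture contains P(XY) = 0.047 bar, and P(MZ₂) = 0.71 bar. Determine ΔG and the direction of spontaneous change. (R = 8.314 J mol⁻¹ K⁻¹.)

ΔG = -21.0 kJ/mol; the forward reaction is spontaneous

Q_p = P(XY)² / P(MZ₂)² = (0.047)² / (0.71)² = 0.00438
ΔG = RT ln(Q_p/K_p) = (8.314 J mol⁻¹ K⁻¹)(1000 K) × ln(0.00438/0.055)
   = (8.314 kJ/mol)(-2.530) = -21.0 kJ/mol
ΔG < 0, so the forward reaction is spontaneous (proceeds forward).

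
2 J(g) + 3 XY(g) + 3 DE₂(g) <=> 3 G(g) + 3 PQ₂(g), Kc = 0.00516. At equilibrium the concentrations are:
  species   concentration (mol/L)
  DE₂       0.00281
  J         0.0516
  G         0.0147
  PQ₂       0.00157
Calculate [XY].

[XY] = 0.343 mol/L

At equilibrium, Kc = [G]³·[PQ₂]³ / ([J]²·[XY]³·[DE₂]³) = 0.00516.
(0.0147)³·(0.00157)³ / ((0.0516)²·([XY])³·(0.00281)³) = 0.00516
[XY]³ = 0.0403 ⇒ [XY] = 0.343 mol/L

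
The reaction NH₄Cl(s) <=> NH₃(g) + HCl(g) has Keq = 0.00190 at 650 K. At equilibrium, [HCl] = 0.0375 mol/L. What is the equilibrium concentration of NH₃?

(NH₄Cl is a pure solid — omitted from Keq.)
At equilibrium, Keq = [NH₃]·[HCl] = 0.00190.
([NH₃])·(0.0375) = 0.00190
[NH₃] = 0.0507 mol/L

[NH₃] = 0.0507 mol/L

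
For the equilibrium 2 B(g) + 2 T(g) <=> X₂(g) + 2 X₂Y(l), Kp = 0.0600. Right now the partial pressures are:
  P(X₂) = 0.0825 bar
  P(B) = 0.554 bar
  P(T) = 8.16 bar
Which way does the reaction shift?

toward products

(X₂Y is a pure liquid — omitted from Qp.)
Qp = P(X₂) / (P(B)²·P(T)²) = (0.0825) / ((0.554)²·(8.16)²) = 0.00404
Qp = 0.00404 < Kp = 0.0600, so the forward reaction proceeds.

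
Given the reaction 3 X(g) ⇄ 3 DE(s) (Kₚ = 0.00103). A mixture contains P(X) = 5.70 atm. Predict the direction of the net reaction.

(DE is a pure solid — omitted from Qₚ.)
Qₚ = 1 / P(X)³ = 1 / (5.70)³ = 0.00540
Qₚ = 0.00540 > Kₚ = 0.00103, so the reverse reaction proceeds.

toward reactants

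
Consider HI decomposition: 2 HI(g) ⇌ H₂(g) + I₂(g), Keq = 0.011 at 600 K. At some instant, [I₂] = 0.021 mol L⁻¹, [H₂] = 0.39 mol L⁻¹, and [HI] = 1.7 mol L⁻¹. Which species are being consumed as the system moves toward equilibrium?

HI (reactants)

Q = [H₂]·[I₂] / [HI]² = (0.39)·(0.021) / (1.7)² = 0.0028
Q = 0.0028 < Keq = 0.011: net forward reaction.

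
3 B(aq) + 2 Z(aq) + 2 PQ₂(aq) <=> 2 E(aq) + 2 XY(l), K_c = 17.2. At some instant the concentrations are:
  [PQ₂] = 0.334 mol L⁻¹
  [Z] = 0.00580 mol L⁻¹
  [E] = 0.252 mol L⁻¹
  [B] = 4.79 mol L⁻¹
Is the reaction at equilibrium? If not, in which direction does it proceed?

reverse (toward reactants)

(XY is a pure liquid — omitted from Q_c.)
Q_c = [E]² / ([B]³·[Z]²·[PQ₂]²) = (0.252)² / ((4.79)³·(0.00580)²·(0.334)²) = 154
Q_c = 154 > K_c = 17.2, so the reverse reaction proceeds.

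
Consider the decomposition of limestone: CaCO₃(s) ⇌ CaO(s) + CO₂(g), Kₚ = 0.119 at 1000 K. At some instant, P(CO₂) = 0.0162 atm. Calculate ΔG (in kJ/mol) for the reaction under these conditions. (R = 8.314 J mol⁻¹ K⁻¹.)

ΔG = -16.6 kJ/mol

(CaCO₃, CaO are pure solids — omitted from Qₚ.)
Qₚ = P(CO₂) = 0.0162
ΔG = RT ln(Qₚ/Kₚ) = (8.314 J mol⁻¹ K⁻¹)(1000 K) × ln(0.0162/0.119)
   = (8.314 kJ/mol)(-1.994) = -16.6 kJ/mol
ΔG < 0, so the forward reaction is spontaneous (proceeds forward).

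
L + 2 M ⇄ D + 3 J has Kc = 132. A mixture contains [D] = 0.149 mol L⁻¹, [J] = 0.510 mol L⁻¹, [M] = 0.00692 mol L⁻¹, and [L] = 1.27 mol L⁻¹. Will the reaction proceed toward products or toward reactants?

toward reactants

Qc = [D]·[J]³ / ([L]·[M]²) = (0.149)·(0.510)³ / ((1.27)·(0.00692)²) = 325
Qc = 325 > Kc = 132, so the reverse reaction proceeds.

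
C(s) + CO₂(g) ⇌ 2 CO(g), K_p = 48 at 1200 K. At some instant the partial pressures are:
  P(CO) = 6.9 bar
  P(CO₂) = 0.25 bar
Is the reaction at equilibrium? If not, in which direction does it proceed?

(C is a pure solid — omitted from Q_p.)
Q_p = P(CO)² / P(CO₂) = (6.9)² / (0.25) = 190
Q_p = 190 > K_p = 48, so the reverse reaction proceeds.

toward reactants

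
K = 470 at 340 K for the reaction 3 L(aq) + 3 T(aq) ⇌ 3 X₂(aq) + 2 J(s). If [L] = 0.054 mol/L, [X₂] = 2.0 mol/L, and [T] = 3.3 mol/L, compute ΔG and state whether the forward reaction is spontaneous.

ΔG = 3.11 kJ/mol; the forward reaction is non-spontaneous

(J is a pure solid — omitted from Q.)
Q = [X₂]³ / ([L]³·[T]³) = (2.0)³ / ((0.054)³·(3.3)³) = 1410
ΔG = RT ln(Q/K) = (8.314 J mol⁻¹ K⁻¹)(340 K) × ln(1410/470)
   = (2.827 kJ/mol)(1.099) = 3.11 kJ/mol
ΔG > 0, so the forward reaction is non-spontaneous (proceeds in reverse).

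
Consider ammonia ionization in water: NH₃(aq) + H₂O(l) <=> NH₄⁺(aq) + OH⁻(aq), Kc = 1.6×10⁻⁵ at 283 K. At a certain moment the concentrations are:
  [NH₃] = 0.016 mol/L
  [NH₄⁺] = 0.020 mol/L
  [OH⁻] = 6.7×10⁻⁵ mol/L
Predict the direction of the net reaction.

(H₂O is a pure liquid — omitted from Qc.)
Qc = [NH₄⁺]·[OH⁻] / [NH₃] = (0.020)·(6.7×10⁻⁵) / (0.016) = 8.4×10⁻⁵
Qc = 8.4×10⁻⁵ > Kc = 1.6×10⁻⁵, so the reverse reaction proceeds.

reverse (toward reactants)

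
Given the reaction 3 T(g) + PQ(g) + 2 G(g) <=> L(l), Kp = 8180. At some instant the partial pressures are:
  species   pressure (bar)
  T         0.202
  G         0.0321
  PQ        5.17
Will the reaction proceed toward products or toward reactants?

(L is a pure liquid — omitted from Qp.)
Qp = 1 / (P(T)³·P(PQ)·P(G)²) = 1 / ((0.202)³·(5.17)·(0.0321)²) = 22800
Qp = 22800 > Kp = 8180, so the reverse reaction proceeds.

reverse (toward reactants)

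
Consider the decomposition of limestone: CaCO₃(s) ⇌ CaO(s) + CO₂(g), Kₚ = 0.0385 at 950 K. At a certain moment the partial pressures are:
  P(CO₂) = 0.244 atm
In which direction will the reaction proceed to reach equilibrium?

toward reactants

(CaCO₃, CaO are pure solids — omitted from Qₚ.)
Qₚ = P(CO₂) = 0.244
Qₚ = 0.244 > Kₚ = 0.0385, so the reverse reaction proceeds.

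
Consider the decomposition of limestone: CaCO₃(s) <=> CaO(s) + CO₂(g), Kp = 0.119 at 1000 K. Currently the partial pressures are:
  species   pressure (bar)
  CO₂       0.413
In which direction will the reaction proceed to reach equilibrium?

(CaCO₃, CaO are pure solids — omitted from Qp.)
Qp = P(CO₂) = 0.413
Qp = 0.413 > Kp = 0.119, so the reverse reaction proceeds.

in the reverse direction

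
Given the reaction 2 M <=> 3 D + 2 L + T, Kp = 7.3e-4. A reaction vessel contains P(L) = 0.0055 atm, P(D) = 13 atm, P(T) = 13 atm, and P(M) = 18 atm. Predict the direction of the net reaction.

Qp = P(D)³·P(L)²·P(T) / P(M)² = (13)³·(0.0055)²·(13) / (18)² = 0.0027
Qp = 0.0027 > Kp = 7.3e-4, so the reverse reaction proceeds.

to the left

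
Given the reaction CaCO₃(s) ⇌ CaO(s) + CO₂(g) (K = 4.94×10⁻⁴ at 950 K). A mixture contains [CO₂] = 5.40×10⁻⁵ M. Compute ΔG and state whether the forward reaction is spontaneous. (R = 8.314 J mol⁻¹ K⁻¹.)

(CaCO₃, CaO are pure solids — omitted from Q.)
Q = [CO₂] = 5.40×10⁻⁵
ΔG = RT ln(Q/K) = (8.314 J mol⁻¹ K⁻¹)(950 K) × ln(5.40×10⁻⁵/4.94×10⁻⁴)
   = (7.898 kJ/mol)(-2.214) = -17.5 kJ/mol
ΔG < 0, so the forward reaction is spontaneous (proceeds forward).

ΔG = -17.5 kJ/mol; the forward reaction is spontaneous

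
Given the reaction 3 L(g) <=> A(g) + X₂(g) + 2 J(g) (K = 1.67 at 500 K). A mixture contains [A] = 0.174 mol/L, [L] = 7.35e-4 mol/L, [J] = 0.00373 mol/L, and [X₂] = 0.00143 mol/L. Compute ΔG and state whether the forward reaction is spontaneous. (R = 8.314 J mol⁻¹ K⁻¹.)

Q = [A]·[X₂]·[J]² / [L]³ = (0.174)·(0.00143)·(0.00373)² / (7.35e-4)³ = 8.72
ΔG = RT ln(Q/K) = (8.314 J mol⁻¹ K⁻¹)(500 K) × ln(8.72/1.67)
   = (4.157 kJ/mol)(1.653) = 6.87 kJ/mol
ΔG > 0, so the forward reaction is non-spontaneous (proceeds in reverse).

ΔG = 6.87 kJ/mol; the forward reaction is non-spontaneous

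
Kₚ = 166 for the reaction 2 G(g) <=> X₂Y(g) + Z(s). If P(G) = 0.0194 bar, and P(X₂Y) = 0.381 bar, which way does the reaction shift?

to the left

(Z is a pure solid — omitted from Qₚ.)
Qₚ = P(X₂Y) / P(G)² = (0.381) / (0.0194)² = 1010
Qₚ = 1010 > Kₚ = 166, so the reverse reaction proceeds.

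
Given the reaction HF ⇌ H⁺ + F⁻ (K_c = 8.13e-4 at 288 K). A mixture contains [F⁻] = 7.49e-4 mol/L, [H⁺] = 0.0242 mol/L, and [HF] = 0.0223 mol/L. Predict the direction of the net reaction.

Q_c = [H⁺]·[F⁻] / [HF] = (0.0242)·(7.49e-4) / (0.0223) = 8.13e-4
Q_c = 8.13e-4 = K_c, so the system is already at equilibrium.

no net change (already at equilibrium)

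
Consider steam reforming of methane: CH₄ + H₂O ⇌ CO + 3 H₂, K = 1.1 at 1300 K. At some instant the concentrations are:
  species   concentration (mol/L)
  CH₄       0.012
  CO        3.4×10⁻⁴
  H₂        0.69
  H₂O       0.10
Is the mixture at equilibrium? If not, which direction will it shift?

no; Q < K, reaction proceeds forward

Q = [CO]·[H₂]³ / ([CH₄]·[H₂O]) = (3.4×10⁻⁴)·(0.69)³ / ((0.012)·(0.10)) = 0.093
Q = 0.093 < K = 1.1: net forward reaction.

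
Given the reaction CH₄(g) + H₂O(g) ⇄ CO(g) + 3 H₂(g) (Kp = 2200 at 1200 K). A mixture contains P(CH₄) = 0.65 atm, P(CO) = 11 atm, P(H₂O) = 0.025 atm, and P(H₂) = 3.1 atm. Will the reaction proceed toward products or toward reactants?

reverse (toward reactants)

Qp = P(CO)·P(H₂)³ / (P(CH₄)·P(H₂O)) = (11)·(3.1)³ / ((0.65)·(0.025)) = 20000
Qp = 20000 > Kp = 2200, so the reverse reaction proceeds.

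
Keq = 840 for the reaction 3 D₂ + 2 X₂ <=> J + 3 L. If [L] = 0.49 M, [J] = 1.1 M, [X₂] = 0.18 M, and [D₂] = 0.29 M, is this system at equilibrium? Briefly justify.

no; Q < K, reaction proceeds forward

Q = [J]·[L]³ / ([D₂]³·[X₂]²) = (1.1)·(0.49)³ / ((0.29)³·(0.18)²) = 160
Q = 160 < Keq = 840: net forward reaction.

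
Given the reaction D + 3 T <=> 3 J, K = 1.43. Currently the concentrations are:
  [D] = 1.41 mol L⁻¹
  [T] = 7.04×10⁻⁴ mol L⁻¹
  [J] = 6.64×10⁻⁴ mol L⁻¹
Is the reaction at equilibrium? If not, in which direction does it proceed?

Q = [J]³ / ([D]·[T]³) = (6.64×10⁻⁴)³ / ((1.41)·(7.04×10⁻⁴)³) = 0.595
Q = 0.595 < K = 1.43, so the forward reaction proceeds.

toward products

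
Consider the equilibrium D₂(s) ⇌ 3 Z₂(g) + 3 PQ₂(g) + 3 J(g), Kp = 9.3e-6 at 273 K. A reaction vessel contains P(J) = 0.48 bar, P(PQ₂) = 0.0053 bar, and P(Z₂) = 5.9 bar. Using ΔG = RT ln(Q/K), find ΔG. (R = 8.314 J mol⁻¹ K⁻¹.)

ΔG = -2.30 kJ/mol

(D₂ is a pure solid — omitted from Qp.)
Qp = P(Z₂)³·P(PQ₂)³·P(J)³ = (5.9)³·(0.0053)³·(0.48)³ = 3.38e-6
ΔG = RT ln(Qp/Kp) = (8.314 J mol⁻¹ K⁻¹)(273 K) × ln(3.38e-6/9.3e-6)
   = (2.270 kJ/mol)(-1.012) = -2.30 kJ/mol
ΔG < 0, so the forward reaction is spontaneous (proceeds forward).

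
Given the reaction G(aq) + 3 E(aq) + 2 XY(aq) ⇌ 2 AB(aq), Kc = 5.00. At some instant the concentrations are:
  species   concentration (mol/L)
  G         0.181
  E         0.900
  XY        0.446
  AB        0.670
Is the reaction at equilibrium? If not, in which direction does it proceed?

to the left

Qc = [AB]² / ([G]·[E]³·[XY]²) = (0.670)² / ((0.181)·(0.900)³·(0.446)²) = 17.1
Qc = 17.1 > Kc = 5.00, so the reverse reaction proceeds.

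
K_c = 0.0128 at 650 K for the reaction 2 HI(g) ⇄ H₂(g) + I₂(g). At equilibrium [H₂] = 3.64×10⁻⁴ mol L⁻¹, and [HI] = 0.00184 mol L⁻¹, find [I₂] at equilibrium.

[I₂] = 1.19×10⁻⁴ mol L⁻¹

At equilibrium, K_c = [H₂]·[I₂] / [HI]² = 0.0128.
(3.64×10⁻⁴)·([I₂]) / (0.00184)² = 0.0128
[I₂] = 1.19×10⁻⁴ mol L⁻¹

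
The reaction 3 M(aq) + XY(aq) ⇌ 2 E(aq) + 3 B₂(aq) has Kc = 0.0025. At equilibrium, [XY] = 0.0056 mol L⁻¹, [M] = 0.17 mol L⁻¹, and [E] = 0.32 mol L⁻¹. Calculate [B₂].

[B₂] = 0.0088 mol L⁻¹

At equilibrium, Kc = [E]²·[B₂]³ / ([M]³·[XY]) = 0.0025.
(0.32)²·([B₂])³ / ((0.17)³·(0.0056)) = 0.0025
[B₂]³ = 6.72e-7 ⇒ [B₂] = 0.0088 mol L⁻¹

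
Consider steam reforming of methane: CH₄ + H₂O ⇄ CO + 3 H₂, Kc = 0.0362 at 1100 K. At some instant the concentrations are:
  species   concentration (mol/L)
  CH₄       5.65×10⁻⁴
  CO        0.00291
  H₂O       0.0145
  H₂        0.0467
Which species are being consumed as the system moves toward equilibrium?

Qc = [CO]·[H₂]³ / ([CH₄]·[H₂O]) = (0.00291)·(0.0467)³ / ((5.65×10⁻⁴)·(0.0145)) = 0.0362
Qc = 0.0362 = Kc; the system is at equilibrium.

none (at equilibrium)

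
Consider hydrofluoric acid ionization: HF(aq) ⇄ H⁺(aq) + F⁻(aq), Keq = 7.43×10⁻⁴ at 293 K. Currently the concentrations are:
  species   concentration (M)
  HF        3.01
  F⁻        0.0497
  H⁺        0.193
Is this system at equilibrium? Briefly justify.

Q = [H⁺]·[F⁻] / [HF] = (0.193)·(0.0497) / (3.01) = 0.00319
Q = 0.00319 > Keq = 7.43×10⁻⁴: net reverse reaction.

no; Q > K, reaction proceeds in reverse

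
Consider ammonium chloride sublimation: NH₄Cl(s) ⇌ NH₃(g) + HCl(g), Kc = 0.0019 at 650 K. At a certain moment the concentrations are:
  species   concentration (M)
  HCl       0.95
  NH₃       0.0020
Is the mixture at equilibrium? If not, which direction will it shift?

(NH₄Cl is a pure solid — omitted from Qc.)
Qc = [NH₃]·[HCl] = (0.0020)·(0.95) = 0.0019
Qc = 0.0019 = Kc; the system is at equilibrium.

yes, at equilibrium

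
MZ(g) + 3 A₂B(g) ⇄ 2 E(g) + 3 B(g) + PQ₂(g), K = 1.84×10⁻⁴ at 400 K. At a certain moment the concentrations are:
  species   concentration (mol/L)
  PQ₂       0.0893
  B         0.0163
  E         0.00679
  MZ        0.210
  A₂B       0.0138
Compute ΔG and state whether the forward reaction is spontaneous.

ΔG = -5.79 kJ/mol; the forward reaction is spontaneous

Q = [E]²·[B]³·[PQ₂] / ([MZ]·[A₂B]³) = (0.00679)²·(0.0163)³·(0.0893) / ((0.210)·(0.0138)³) = 3.23×10⁻⁵
ΔG = RT ln(Q/K) = (8.314 J mol⁻¹ K⁻¹)(400 K) × ln(3.23×10⁻⁵/1.84×10⁻⁴)
   = (3.326 kJ/mol)(-1.740) = -5.79 kJ/mol
ΔG < 0, so the forward reaction is spontaneous (proceeds forward).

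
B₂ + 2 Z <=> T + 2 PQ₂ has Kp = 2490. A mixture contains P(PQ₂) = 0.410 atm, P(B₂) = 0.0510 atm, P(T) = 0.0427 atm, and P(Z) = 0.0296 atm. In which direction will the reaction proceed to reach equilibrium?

in the forward direction

Qp = P(T)·P(PQ₂)² / (P(B₂)·P(Z)²) = (0.0427)·(0.410)² / ((0.0510)·(0.0296)²) = 161
Qp = 161 < Kp = 2490, so the forward reaction proceeds.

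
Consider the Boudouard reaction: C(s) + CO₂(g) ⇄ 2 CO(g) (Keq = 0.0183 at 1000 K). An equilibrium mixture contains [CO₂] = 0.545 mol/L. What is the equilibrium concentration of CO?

[CO] = 0.0999 mol/L

(C is a pure solid — omitted from Keq.)
At equilibrium, Keq = [CO]² / [CO₂] = 0.0183.
([CO])² / (0.545) = 0.0183
[CO]² = 0.00997 ⇒ [CO] = 0.0999 mol/L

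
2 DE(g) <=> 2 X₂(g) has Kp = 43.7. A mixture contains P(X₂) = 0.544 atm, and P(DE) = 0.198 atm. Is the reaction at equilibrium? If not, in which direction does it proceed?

Qp = P(X₂)² / P(DE)² = (0.544)² / (0.198)² = 7.55
Qp = 7.55 < Kp = 43.7, so the forward reaction proceeds.

toward products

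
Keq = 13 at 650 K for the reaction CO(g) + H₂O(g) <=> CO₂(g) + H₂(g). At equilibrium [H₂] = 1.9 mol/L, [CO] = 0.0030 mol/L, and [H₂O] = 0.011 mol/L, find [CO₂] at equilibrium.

[CO₂] = 2.3×10⁻⁴ mol/L

At equilibrium, Keq = [CO₂]·[H₂] / ([CO]·[H₂O]) = 13.
([CO₂])·(1.9) / ((0.0030)·(0.011)) = 13
[CO₂] = 2.26×10⁻⁴ = 2.3×10⁻⁴ mol/L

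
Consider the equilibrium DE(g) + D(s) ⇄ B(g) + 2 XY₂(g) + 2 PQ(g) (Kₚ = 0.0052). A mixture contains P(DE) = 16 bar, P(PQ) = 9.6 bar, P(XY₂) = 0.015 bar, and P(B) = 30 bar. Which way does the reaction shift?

(D is a pure solid — omitted from Qₚ.)
Qₚ = P(B)·P(XY₂)²·P(PQ)² / P(DE) = (30)·(0.015)²·(9.6)² / (16) = 0.039
Qₚ = 0.039 > Kₚ = 0.0052, so the reverse reaction proceeds.

reverse (toward reactants)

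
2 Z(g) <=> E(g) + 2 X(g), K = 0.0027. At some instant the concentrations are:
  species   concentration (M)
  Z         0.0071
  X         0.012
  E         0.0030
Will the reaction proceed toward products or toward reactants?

Q = [E]·[X]² / [Z]² = (0.0030)·(0.012)² / (0.0071)² = 0.0086
Q = 0.0086 > K = 0.0027, so the reverse reaction proceeds.

toward reactants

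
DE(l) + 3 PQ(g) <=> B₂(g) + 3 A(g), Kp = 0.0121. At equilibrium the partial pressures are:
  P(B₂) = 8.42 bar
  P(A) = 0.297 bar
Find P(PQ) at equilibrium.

P(PQ) = 2.63 bar

(DE is a pure liquid — omitted from Kp.)
At equilibrium, Kp = P(B₂)·P(A)³ / P(PQ)³ = 0.0121.
(8.42)·(0.297)³ / (P(PQ))³ = 0.0121
P(PQ)³ = 18.2 ⇒ P(PQ) = 2.63 bar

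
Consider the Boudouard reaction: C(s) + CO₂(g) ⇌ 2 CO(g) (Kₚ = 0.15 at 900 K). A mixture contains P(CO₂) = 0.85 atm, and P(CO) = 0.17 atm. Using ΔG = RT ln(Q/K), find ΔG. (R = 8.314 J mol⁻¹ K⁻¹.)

(C is a pure solid — omitted from Qₚ.)
Qₚ = P(CO)² / P(CO₂) = (0.17)² / (0.85) = 0.0340
ΔG = RT ln(Qₚ/Kₚ) = (8.314 J mol⁻¹ K⁻¹)(900 K) × ln(0.0340/0.15)
   = (7.483 kJ/mol)(-1.484) = -11.1 kJ/mol
ΔG < 0, so the forward reaction is spontaneous (proceeds forward).

ΔG = -11.1 kJ/mol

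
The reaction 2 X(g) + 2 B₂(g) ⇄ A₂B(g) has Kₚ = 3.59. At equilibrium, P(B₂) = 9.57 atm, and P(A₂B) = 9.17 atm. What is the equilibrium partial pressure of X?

P(X) = 0.167 atm

At equilibrium, Kₚ = P(A₂B) / (P(X)²·P(B₂)²) = 3.59.
(9.17) / ((P(X))²·(9.57)²) = 3.59
P(X)² = 0.0279 ⇒ P(X) = 0.167 atm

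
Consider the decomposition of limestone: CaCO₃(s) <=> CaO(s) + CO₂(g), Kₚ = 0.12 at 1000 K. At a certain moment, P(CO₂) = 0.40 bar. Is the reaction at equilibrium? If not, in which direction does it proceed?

(CaCO₃, CaO are pure solids — omitted from Qₚ.)
Qₚ = P(CO₂) = 0.40
Qₚ = 0.40 > Kₚ = 0.12, so the reverse reaction proceeds.

to the left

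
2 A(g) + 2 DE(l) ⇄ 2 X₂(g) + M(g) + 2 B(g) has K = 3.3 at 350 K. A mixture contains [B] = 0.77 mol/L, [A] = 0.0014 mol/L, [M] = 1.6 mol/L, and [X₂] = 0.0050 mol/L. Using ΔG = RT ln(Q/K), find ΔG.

(DE is a pure liquid — omitted from Q.)
Q = [X₂]²·[M]·[B]² / [A]² = (0.0050)²·(1.6)·(0.77)² / (0.0014)² = 12.1
ΔG = RT ln(Q/K) = (8.314 J mol⁻¹ K⁻¹)(350 K) × ln(12.1/3.3)
   = (2.910 kJ/mol)(1.299) = 3.78 kJ/mol
ΔG > 0, so the forward reaction is non-spontaneous (proceeds in reverse).

ΔG = 3.78 kJ/mol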